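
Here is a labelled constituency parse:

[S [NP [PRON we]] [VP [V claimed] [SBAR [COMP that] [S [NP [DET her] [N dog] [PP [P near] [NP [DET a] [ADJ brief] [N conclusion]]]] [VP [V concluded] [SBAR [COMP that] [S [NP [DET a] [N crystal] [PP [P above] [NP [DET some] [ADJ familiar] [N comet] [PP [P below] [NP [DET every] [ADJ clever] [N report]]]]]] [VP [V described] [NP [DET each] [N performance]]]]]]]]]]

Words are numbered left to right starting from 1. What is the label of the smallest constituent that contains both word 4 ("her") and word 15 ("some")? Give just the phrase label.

S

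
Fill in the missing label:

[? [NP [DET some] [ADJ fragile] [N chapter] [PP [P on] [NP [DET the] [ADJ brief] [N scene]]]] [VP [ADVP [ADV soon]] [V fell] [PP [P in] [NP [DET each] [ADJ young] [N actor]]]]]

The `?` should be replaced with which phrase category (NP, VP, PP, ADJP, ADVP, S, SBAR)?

S

The `?` node immediately contains: NP, VP. That is the internal structure of a clause, so the label is S.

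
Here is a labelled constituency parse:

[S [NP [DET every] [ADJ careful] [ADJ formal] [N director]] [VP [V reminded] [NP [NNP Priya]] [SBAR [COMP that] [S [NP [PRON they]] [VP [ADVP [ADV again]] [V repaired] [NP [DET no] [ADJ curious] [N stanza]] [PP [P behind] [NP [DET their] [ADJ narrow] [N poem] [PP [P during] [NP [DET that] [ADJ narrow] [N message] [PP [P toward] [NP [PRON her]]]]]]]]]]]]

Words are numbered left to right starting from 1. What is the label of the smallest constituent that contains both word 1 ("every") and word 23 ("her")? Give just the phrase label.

S

The smallest bracket enclosing both words is [S every careful formal director reminded Priya that they again repaired no curious stanza behind their narrow poem during that narrow message toward her], so the label is S.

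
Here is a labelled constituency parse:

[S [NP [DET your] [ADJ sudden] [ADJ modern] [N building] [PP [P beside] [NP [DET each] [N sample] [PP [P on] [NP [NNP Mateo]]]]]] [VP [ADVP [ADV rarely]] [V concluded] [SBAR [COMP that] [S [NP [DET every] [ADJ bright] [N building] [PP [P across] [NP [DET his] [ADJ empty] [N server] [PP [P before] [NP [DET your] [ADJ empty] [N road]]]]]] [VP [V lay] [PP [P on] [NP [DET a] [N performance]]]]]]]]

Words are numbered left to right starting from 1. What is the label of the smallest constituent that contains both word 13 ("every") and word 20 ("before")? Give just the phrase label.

NP

Word 13 lies under S → VP → SBAR → S → NP → DET; word 20 lies under S → VP → SBAR → S → NP → PP → NP → PP → P. The lowest shared node is the NP.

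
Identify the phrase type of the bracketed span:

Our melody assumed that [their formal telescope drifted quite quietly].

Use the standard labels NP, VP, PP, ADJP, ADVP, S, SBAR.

"drifted" is the head of the bracketed span, so the span is a clause: S.

S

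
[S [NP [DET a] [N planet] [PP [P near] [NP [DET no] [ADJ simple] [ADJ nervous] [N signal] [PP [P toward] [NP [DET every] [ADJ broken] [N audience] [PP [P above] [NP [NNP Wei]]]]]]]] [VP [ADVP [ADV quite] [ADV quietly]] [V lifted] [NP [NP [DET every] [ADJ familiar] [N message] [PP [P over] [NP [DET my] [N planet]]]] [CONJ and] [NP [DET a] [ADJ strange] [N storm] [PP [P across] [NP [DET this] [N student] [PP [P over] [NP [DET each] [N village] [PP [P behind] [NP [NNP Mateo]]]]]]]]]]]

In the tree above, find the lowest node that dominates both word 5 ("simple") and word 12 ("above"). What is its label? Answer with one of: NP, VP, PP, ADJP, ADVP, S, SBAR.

The smallest bracket enclosing both words is [NP no simple nervous signal toward every broken audience above Wei], so the label is NP.

NP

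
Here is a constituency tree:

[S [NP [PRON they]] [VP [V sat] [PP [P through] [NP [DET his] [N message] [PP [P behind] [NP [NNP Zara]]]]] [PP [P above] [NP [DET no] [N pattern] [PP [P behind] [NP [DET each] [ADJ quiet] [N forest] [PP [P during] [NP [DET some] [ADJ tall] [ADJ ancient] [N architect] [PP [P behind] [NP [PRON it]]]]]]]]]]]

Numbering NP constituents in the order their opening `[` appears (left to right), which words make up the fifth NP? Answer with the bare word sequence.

each quiet forest during some tall ancient architect behind it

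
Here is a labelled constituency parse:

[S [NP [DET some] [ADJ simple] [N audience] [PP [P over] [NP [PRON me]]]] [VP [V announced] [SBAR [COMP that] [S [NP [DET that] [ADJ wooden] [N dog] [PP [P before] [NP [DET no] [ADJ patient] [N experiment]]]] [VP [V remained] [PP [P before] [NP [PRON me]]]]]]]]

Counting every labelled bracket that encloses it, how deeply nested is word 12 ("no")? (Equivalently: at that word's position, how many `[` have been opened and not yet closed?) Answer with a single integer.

The word sits inside DET, which is inside NP, inside PP, inside NP, inside S, inside SBAR, inside VP, inside S — 8 brackets in all.

8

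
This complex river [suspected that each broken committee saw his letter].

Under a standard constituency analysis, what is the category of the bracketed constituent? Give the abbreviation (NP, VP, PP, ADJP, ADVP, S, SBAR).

VP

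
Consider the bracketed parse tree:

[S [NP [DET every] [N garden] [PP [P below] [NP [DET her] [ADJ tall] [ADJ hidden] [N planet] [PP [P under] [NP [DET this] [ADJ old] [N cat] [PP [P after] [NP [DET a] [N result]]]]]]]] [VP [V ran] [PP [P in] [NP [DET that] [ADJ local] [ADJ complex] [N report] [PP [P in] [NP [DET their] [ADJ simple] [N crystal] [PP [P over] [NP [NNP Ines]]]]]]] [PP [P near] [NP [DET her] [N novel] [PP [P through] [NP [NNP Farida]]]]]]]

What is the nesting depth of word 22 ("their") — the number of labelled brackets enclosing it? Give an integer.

Path from the root down to the word: S → VP → PP → NP → PP → NP → DET. That is 7 enclosing brackets.

7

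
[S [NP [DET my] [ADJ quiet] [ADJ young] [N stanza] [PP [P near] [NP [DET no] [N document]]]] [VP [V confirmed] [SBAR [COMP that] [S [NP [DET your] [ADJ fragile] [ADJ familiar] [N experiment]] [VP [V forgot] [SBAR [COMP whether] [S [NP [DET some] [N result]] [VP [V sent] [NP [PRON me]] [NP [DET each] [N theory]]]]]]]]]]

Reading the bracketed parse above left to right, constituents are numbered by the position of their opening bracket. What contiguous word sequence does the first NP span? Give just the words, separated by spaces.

my quiet young stanza near no document

In left-to-right order the NP constituents are "my quiet young stanza near no document"; "no document"; "your fragile familiar experiment"; "some result"; "me"; "each theory". Number 1 is "my quiet young stanza near no document".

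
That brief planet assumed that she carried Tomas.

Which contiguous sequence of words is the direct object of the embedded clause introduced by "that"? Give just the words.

Tomas

Within the embedded clause introduced by "that", the direct object of "carried" is "Tomas".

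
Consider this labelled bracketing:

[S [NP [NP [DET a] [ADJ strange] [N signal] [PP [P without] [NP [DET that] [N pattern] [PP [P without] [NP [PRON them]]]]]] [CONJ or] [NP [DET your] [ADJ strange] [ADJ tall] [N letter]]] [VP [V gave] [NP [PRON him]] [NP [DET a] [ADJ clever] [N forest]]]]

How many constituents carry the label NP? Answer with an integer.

7

Scanning left to right, an opening `[NP` appears at word positions 1, 1, 5, 8, 10, 15, 16 — 7 in total.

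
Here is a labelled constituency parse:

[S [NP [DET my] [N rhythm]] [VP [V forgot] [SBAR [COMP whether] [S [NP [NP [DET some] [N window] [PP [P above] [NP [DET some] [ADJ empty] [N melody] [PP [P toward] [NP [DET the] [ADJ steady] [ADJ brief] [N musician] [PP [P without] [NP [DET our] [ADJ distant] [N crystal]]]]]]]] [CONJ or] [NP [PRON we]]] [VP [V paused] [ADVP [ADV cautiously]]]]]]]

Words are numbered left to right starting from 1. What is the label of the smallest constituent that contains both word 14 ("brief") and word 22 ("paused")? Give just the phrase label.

S

Word 14 lies under S → VP → SBAR → S → NP → NP → PP → NP → PP → NP → ADJ; word 22 lies under S → VP → SBAR → S → VP → V. The lowest shared node is the S.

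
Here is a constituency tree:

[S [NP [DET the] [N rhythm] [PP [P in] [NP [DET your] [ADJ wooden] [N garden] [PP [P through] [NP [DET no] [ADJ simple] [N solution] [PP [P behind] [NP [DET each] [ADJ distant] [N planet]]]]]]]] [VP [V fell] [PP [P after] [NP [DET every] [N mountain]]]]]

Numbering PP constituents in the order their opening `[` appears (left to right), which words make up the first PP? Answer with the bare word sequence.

in your wooden garden through no simple solution behind each distant planet

Opening `[PP` markers occur at word positions 3, 7, 11, 16; the first of these opens the constituent [PP in your wooden garden through no simple solution behind each distant planet].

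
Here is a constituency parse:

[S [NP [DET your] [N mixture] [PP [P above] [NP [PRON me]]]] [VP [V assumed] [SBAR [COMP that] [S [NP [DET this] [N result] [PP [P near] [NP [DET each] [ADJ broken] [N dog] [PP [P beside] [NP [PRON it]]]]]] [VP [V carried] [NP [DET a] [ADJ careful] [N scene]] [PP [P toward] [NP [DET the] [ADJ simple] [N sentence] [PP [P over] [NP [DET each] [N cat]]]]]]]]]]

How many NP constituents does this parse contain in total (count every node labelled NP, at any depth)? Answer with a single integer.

8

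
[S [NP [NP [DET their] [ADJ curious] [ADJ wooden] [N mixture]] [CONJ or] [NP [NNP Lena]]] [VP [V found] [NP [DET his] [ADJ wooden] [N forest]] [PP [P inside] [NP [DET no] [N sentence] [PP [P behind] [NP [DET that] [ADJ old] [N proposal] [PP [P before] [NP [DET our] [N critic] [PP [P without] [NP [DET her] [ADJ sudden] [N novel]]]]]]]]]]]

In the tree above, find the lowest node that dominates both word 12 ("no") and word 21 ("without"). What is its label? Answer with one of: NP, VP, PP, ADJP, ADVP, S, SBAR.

NP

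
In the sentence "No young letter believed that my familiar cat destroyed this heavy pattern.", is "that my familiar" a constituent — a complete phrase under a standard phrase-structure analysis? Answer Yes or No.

No

"that" belongs to the complementizer "that" while "familiar" belongs to the clause "my familiar cat destroyed this heavy pattern"; a span that runs across that boundary is not a single phrase.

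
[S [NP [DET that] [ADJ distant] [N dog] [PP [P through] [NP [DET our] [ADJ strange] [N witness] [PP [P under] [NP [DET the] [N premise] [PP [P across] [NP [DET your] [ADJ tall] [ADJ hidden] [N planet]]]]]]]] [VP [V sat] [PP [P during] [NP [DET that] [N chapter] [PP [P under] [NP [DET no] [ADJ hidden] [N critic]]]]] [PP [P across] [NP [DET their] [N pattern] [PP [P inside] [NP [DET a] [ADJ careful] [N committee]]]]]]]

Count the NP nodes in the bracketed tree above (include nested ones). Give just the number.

8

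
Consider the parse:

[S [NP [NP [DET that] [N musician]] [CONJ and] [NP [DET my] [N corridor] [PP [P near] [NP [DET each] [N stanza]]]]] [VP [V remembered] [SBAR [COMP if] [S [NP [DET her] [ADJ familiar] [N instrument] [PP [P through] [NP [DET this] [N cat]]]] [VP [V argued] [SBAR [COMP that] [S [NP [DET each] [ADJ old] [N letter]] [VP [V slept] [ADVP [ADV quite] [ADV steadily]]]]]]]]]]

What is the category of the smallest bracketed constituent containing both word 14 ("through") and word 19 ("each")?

Word 14 lies under S → VP → SBAR → S → NP → PP → P; word 19 lies under S → VP → SBAR → S → VP → SBAR → S → NP → DET. The lowest shared node is the S.

S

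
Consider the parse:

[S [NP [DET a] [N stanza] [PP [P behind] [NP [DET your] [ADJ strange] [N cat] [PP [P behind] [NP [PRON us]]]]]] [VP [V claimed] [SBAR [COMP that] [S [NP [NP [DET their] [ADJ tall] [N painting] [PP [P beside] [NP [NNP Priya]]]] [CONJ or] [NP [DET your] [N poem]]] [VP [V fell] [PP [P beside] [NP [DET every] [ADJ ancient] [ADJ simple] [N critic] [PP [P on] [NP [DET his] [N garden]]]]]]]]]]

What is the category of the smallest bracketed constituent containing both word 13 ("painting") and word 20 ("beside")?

S

The smallest bracket enclosing both words is [S their tall painting beside Priya or your poem fell beside every ancient simple critic on his garden], so the label is S.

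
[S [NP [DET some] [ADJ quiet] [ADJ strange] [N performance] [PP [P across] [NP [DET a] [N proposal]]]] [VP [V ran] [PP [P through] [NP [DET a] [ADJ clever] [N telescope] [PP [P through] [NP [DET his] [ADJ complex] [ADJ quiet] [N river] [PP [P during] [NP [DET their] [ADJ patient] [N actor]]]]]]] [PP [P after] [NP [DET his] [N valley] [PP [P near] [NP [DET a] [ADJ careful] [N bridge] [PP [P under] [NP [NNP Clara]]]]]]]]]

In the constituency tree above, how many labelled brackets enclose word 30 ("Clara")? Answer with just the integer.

9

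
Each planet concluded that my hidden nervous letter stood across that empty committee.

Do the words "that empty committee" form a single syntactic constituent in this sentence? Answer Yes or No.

Yes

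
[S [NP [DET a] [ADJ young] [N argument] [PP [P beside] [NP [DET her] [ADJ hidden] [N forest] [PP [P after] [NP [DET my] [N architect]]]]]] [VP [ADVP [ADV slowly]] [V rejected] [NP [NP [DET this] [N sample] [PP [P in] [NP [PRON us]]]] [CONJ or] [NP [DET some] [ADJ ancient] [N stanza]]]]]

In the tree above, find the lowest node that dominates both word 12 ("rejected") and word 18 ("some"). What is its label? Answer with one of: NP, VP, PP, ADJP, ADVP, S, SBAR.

VP

The smallest bracket enclosing both words is [VP slowly rejected this sample in us or some ancient stanza], so the label is VP.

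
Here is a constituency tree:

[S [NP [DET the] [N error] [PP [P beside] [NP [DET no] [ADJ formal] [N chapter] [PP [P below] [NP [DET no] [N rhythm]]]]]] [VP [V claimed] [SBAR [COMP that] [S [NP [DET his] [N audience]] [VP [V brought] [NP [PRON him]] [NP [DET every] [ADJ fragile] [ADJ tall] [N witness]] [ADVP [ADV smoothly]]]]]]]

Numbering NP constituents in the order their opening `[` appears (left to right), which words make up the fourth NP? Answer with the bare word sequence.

his audience

The NP opening brackets appear, in order, over: "the error beside no formal chapter below no rhythm"; "no formal chapter below no rhythm"; "no rhythm"; "his audience"; "him"; "every fragile tall witness". The fourth one spans "his audience".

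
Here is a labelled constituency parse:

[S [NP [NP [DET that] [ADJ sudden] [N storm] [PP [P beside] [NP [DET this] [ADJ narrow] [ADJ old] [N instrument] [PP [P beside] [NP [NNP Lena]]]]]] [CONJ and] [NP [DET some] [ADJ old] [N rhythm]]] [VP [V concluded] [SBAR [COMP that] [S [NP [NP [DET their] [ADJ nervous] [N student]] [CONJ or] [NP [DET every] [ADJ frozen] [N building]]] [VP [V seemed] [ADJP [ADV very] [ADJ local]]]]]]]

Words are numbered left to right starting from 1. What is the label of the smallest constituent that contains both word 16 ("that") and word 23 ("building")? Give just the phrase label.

SBAR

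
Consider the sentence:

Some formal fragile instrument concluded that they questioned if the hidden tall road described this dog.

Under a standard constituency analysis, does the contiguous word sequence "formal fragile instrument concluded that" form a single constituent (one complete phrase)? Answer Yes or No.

No

The sequence begins inside the noun phrase "some formal fragile instrument" and ends inside the verb phrase "concluded that they questioned if the hidden tall road described this dog"; it crosses a phrase boundary, so no single node in the tree spans exactly those words.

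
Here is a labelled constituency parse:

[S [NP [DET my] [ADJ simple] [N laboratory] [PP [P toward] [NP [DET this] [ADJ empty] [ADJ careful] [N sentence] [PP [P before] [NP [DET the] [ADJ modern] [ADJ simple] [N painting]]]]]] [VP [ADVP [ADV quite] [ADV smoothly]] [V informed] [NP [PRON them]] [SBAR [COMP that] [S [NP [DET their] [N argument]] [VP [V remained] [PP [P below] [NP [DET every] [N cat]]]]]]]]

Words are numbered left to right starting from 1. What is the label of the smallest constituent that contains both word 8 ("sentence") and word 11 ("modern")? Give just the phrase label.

Both words fall inside [NP this empty careful sentence before the modern simple painting] (words 5–13), and no smaller constituent contains them both. Label: NP.

NP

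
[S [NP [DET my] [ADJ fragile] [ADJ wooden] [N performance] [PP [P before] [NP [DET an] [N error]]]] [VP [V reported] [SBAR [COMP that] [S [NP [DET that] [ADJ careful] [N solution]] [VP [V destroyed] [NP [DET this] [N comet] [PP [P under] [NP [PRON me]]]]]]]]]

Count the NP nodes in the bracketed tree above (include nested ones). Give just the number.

5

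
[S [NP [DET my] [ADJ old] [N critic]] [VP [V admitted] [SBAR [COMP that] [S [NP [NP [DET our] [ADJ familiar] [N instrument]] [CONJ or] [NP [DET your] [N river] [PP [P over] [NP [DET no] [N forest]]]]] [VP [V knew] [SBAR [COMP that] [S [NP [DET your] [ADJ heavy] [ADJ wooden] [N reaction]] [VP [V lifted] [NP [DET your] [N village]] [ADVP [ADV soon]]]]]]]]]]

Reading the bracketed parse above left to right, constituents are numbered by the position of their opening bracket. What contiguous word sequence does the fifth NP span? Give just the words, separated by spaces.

Opening `[NP` markers occur at word positions 1, 6, 6, 10, 13, 17, 22; the fifth of these opens the constituent [NP no forest].

no forest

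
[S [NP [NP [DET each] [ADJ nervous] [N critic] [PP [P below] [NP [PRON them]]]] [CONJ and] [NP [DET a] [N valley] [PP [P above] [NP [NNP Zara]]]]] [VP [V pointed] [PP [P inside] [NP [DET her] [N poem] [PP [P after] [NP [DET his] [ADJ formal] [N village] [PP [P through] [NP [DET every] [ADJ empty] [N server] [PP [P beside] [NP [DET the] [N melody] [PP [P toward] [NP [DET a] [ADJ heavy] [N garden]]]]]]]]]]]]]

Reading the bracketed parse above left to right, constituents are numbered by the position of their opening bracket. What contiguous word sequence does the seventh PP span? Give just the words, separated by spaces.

toward a heavy garden

In left-to-right order the PP constituents are "below them"; "above Zara"; "inside her poem after his formal village through every empty server beside the melody toward a heavy garden"; "after his formal village through every empty server beside the melody toward a heavy garden"; "through every empty server beside the melody toward a heavy garden"; "beside the melody toward a heavy garden"; "toward a heavy garden". Number 7 is "toward a heavy garden".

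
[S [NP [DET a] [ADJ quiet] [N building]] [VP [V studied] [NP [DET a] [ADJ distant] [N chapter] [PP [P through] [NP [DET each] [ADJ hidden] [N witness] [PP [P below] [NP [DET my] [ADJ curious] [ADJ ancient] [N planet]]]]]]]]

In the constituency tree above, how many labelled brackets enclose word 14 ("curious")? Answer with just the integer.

8

Path from the root down to the word: S → VP → NP → PP → NP → PP → NP → ADJ. That is 8 enclosing brackets.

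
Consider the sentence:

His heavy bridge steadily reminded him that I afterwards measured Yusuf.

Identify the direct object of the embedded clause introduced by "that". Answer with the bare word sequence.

Yusuf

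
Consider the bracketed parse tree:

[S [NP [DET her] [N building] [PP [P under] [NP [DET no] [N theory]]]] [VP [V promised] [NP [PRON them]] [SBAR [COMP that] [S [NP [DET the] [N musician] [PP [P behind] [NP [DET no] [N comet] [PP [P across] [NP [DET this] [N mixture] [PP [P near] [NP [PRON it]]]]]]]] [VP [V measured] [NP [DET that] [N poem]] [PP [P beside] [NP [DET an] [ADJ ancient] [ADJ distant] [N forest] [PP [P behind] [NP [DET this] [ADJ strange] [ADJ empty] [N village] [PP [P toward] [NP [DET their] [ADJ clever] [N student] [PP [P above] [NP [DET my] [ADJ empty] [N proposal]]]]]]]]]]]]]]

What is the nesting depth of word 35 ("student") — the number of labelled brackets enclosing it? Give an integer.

Counting open brackets not yet closed at "student": [S [VP [SBAR [S [VP [PP [NP [PP [NP [PP [NP [N = 12.

12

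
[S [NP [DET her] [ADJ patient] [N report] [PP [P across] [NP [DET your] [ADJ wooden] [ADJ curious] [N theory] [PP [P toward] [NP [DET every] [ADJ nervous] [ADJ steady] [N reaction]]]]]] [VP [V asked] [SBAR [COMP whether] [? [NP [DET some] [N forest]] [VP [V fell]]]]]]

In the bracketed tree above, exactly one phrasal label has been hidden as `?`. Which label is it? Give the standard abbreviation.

The `?` node immediately contains: NP, VP. That is the internal structure of a clause, so the label is S.

S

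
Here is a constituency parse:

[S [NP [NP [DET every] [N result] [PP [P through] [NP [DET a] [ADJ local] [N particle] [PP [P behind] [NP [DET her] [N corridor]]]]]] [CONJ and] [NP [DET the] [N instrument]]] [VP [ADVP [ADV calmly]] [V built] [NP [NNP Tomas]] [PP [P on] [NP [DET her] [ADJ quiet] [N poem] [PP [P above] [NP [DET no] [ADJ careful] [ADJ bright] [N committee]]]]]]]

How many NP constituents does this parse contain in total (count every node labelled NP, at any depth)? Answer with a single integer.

8

The NP constituents are: [NP every result through a local particle behind her corridor and the instrument]; [NP every result through a local particle behind her corridor]; [NP a local particle behind her corridor]; [NP her corridor]; [NP the instrument]; [NP Tomas] …. Total: 8.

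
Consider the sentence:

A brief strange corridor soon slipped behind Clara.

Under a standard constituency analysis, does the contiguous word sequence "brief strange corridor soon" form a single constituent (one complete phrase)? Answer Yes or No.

No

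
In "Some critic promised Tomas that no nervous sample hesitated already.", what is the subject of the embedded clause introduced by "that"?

no nervous sample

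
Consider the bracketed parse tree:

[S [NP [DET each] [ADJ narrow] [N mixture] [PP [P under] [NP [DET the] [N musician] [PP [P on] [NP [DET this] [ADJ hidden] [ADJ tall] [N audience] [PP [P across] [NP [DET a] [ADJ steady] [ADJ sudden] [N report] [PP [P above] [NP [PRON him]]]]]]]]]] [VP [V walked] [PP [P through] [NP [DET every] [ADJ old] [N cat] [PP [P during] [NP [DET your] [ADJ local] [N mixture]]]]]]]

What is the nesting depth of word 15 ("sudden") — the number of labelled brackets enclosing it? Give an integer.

9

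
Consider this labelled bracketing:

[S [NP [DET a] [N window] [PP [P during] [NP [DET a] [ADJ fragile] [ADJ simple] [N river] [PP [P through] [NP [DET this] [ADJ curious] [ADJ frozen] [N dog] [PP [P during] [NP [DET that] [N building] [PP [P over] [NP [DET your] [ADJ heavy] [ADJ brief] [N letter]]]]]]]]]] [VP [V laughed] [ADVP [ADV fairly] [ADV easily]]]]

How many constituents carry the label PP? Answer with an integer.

4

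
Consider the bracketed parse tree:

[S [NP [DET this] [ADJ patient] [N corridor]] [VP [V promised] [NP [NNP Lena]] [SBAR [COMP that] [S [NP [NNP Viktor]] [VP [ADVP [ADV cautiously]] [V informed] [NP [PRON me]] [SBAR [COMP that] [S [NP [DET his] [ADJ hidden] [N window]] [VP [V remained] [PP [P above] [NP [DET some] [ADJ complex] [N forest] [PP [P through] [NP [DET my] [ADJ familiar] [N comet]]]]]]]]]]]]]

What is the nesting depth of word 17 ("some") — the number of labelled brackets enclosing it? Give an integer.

11

The word sits inside DET, which is inside NP, inside PP, inside VP, inside S, inside SBAR, inside VP, inside S, inside SBAR, inside VP, inside S — 11 brackets in all.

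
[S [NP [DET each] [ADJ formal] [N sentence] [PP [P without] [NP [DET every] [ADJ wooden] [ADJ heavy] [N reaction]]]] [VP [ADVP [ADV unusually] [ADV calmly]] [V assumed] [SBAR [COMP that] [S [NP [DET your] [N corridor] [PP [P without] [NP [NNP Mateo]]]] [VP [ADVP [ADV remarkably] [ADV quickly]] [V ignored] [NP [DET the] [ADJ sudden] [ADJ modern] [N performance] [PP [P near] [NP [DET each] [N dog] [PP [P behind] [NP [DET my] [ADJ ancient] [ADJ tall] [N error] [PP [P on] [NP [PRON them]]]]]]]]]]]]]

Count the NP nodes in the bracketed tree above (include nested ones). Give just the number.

The NP constituents are: [NP each formal sentence without every wooden heavy reaction]; [NP every wooden heavy reaction]; [NP your corridor without Mateo]; [NP Mateo]; [NP the sudden modern performance near each dog behind my ancient tall error on them]; [NP each dog behind my ancient tall error on them] …. Total: 8.

8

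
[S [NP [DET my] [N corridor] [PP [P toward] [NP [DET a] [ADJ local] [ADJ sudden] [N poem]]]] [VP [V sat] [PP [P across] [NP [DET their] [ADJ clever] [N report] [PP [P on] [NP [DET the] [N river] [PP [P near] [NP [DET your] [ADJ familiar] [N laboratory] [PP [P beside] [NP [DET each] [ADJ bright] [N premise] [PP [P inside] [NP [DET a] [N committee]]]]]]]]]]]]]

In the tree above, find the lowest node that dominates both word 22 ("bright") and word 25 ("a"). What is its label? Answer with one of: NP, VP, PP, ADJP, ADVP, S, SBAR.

NP

Both words fall inside [NP each bright premise inside a committee] (words 21–26), and no smaller constituent contains them both. Label: NP.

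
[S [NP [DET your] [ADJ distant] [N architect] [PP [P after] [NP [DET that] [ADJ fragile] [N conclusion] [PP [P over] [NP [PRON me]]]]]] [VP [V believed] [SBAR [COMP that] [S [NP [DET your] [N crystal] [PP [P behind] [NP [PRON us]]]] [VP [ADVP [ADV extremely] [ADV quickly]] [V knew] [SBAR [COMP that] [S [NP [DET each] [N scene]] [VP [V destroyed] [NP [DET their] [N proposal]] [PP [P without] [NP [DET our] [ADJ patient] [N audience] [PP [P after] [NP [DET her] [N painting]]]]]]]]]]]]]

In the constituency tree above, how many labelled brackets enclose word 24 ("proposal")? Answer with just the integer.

10

Counting open brackets not yet closed at "proposal": [S [VP [SBAR [S [VP [SBAR [S [VP [NP [N = 10.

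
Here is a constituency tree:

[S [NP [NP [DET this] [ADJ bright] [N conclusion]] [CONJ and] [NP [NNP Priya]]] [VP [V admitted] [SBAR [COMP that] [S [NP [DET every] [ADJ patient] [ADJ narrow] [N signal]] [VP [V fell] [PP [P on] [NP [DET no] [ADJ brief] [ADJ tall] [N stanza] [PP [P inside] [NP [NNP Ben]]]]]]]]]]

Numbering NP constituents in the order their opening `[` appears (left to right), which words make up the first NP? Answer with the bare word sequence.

The NP opening brackets appear, in order, over: "this bright conclusion and Priya"; "this bright conclusion"; "Priya"; "every patient narrow signal"; "no brief tall stanza inside Ben"; "Ben". The first one spans "this bright conclusion and Priya".

this bright conclusion and Priya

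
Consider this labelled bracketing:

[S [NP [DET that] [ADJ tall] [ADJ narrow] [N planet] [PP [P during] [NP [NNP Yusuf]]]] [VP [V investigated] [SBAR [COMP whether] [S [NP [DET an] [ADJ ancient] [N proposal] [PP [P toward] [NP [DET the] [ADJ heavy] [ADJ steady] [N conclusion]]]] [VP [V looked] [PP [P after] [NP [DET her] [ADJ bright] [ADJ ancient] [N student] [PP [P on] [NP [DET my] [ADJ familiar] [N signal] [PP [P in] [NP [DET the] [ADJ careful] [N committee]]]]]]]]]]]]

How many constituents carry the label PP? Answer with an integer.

5

The PP constituents are: [PP during Yusuf]; [PP toward the heavy steady conclusion]; [PP after her bright ancient student on my familiar signal in the careful committee]; [PP on my familiar signal in the careful committee]; [PP in the careful committee]. Total: 5.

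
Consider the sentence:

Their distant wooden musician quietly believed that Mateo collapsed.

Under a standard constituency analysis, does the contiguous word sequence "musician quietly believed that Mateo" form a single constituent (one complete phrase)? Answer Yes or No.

No

"musician" belongs to the noun phrase "their distant wooden musician" while "Mateo" belongs to the verb phrase "quietly believed that Mateo collapsed"; a span that runs across that boundary is not a single phrase.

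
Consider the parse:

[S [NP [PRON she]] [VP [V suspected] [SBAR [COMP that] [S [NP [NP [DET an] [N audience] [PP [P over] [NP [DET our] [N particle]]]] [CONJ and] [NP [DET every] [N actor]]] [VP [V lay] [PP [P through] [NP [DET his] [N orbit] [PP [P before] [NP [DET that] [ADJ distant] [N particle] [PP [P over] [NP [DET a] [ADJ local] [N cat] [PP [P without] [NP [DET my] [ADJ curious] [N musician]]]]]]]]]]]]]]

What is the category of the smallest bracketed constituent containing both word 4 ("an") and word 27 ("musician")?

S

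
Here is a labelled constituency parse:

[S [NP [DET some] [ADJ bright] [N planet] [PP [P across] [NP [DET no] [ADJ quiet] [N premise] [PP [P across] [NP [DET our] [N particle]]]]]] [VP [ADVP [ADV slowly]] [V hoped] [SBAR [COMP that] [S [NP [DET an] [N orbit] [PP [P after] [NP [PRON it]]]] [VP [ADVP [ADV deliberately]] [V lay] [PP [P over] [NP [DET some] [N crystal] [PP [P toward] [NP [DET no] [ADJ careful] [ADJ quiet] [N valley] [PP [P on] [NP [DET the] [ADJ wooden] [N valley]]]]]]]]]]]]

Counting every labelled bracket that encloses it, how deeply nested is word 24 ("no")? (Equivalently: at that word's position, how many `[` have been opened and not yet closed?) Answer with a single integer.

10

Counting open brackets not yet closed at "no": [S [VP [SBAR [S [VP [PP [NP [PP [NP [DET = 10.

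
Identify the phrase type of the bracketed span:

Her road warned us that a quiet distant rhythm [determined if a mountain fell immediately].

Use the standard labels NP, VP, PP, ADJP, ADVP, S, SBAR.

VP

The span is built around the verb "determined" — a verb phrase (VP).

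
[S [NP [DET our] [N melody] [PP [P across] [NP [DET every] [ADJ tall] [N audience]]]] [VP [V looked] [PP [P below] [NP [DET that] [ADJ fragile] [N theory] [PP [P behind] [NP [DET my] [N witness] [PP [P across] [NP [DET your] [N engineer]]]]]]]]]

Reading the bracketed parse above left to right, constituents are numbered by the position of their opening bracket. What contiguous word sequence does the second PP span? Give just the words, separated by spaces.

Opening `[PP` markers occur at word positions 3, 8, 12, 15; the second of these opens the constituent [PP below that fragile theory behind my witness across your engineer].

below that fragile theory behind my witness across your engineer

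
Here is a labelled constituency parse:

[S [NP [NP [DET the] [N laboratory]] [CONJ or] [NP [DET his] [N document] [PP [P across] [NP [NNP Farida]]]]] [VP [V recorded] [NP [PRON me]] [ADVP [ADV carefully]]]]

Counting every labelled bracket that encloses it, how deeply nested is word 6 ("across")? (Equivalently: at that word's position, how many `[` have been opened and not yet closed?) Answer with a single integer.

The word sits inside P, which is inside PP, inside NP, inside NP, inside S — 5 brackets in all.

5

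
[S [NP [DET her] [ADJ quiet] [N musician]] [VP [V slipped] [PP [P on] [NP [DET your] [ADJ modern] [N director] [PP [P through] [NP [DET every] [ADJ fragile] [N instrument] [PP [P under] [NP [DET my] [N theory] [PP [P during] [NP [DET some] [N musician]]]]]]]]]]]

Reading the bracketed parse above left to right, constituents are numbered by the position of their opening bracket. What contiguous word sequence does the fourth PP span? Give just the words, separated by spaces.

Opening `[PP` markers occur at word positions 5, 9, 13, 16; the fourth of these opens the constituent [PP during some musician].

during some musician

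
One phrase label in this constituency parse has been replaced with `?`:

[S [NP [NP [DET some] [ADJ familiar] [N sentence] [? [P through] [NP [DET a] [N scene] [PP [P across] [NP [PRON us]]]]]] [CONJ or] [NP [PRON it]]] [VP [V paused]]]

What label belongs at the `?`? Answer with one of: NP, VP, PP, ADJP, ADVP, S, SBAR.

PP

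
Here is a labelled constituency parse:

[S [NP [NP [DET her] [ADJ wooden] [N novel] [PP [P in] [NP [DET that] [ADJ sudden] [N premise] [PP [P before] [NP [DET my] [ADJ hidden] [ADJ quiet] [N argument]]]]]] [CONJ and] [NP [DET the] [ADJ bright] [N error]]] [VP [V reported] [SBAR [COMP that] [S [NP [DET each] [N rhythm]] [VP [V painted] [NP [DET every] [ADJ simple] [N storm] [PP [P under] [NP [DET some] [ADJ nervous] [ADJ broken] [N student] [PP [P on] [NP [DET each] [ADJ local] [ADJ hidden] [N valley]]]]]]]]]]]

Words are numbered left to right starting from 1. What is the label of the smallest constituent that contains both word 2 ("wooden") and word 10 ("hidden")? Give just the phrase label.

NP

Both words fall inside [NP her wooden novel in that sudden premise before my hidden quiet argument] (words 1–12), and no smaller constituent contains them both. Label: NP.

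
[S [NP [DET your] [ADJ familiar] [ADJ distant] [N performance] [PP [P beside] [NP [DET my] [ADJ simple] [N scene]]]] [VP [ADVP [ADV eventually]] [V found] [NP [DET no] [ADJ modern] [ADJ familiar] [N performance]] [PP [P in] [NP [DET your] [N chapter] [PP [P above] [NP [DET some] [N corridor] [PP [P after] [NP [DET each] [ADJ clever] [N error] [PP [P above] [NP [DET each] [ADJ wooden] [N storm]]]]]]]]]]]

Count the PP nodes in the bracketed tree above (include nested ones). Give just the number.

5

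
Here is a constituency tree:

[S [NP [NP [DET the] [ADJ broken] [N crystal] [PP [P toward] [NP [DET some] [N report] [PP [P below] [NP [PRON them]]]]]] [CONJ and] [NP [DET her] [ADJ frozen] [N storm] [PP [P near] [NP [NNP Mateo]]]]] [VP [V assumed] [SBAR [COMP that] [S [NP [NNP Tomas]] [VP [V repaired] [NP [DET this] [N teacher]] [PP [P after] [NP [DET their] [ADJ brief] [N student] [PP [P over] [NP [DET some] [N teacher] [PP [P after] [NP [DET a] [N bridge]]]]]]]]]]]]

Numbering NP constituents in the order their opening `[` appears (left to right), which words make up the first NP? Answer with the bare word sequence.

The NP opening brackets appear, in order, over: "the broken crystal toward some report below them and her frozen storm near Mateo"; "the broken crystal toward some report below them"; "some report below them"; "them"; "her frozen storm near Mateo"; "Mateo"; "Tomas"; "this teacher"; "their brief student over some teacher after a bridge"; "some teacher after a bridge"; "a bridge". The first one spans "the broken crystal toward some report below them and her frozen storm near Mateo".

the broken crystal toward some report below them and her frozen storm near Mateo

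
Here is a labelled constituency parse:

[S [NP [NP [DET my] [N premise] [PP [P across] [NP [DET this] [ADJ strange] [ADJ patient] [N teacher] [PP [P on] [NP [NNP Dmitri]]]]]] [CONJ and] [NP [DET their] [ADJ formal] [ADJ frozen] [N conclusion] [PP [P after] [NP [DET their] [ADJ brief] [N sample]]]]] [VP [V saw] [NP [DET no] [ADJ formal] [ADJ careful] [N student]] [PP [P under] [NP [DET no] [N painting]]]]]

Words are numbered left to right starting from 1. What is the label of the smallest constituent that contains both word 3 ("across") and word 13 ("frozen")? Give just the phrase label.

Both words fall inside [NP my premise across this strange patient teacher on Dmitri and their formal frozen conclusion after their brief sample] (words 1–18), and no smaller constituent contains them both. Label: NP.

NP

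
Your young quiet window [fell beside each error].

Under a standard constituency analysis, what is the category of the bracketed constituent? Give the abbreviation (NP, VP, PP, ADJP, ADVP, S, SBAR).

VP

The bracketed span "fell beside each error" is headed by "fell", making it a verb phrase (VP).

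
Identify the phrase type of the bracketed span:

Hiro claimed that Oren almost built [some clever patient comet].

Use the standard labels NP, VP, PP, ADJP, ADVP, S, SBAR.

NP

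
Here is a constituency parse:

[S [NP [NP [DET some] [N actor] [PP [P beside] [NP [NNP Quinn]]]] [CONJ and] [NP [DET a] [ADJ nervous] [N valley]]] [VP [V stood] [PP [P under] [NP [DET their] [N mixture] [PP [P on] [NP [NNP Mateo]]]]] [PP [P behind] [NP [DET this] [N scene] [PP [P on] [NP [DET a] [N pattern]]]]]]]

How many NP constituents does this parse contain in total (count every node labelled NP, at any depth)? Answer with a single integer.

Listing each NP by its span: [NP some actor beside Quinn and a nervous valley]; [NP some actor beside Quinn]; [NP Quinn]; [NP a nervous valley]; [NP their mixture on Mateo]; [NP Mateo] … — that makes 8.

8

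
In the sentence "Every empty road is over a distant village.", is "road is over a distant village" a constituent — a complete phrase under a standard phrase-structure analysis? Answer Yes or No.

No

The smallest constituent containing the whole sequence is the clause [S every empty road is over a distant village], but the sequence is only part of it — it straddles the boundary between noun phrase "every empty road" and verb phrase "is over a distant village".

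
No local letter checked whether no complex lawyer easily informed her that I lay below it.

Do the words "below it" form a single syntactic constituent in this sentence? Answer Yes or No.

Yes

The sequence corresponds to a single PP node — the prepositional phrase "below it".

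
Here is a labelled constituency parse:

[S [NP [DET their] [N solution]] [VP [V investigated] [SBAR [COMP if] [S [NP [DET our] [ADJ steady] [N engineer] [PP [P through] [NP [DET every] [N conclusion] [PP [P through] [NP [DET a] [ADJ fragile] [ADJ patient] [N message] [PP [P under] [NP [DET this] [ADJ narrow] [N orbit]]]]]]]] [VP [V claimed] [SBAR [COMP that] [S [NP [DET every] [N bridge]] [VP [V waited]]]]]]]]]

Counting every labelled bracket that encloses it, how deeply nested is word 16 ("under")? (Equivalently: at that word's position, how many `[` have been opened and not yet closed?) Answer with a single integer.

11

Path from the root down to the word: S → VP → SBAR → S → NP → PP → NP → PP → NP → PP → P. That is 11 enclosing brackets.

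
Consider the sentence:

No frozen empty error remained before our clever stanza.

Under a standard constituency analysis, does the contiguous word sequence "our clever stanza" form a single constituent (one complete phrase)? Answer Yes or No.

"our clever stanza" is exactly the noun phrase [NP our clever stanza], a complete constituent.

Yes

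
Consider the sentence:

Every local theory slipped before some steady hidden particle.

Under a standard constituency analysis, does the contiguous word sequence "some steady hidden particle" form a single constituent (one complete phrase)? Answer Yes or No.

The sequence corresponds to a single NP node — the noun phrase "some steady hidden particle".

Yes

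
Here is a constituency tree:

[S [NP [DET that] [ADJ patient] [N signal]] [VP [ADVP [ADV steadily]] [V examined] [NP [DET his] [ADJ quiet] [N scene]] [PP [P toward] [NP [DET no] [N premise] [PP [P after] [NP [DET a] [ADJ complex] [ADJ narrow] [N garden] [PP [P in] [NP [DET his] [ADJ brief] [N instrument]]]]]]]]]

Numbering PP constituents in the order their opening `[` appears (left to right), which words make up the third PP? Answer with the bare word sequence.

in his brief instrument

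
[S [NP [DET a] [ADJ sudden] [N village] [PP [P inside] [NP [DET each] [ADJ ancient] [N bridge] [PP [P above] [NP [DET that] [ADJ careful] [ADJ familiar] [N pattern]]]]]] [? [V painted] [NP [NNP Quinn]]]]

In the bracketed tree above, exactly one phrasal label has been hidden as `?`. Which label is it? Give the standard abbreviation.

VP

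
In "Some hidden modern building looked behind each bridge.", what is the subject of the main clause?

some hidden modern building

In the main clause the verb is "looked"; the NP preceding it, "some hidden modern building", is the subject.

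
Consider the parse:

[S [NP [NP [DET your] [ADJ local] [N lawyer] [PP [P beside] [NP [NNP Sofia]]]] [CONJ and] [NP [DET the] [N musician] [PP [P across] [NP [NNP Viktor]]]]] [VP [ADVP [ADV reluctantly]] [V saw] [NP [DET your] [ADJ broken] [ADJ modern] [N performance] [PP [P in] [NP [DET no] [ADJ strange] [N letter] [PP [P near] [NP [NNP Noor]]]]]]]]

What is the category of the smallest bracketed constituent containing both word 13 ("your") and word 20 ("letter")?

NP

Both words fall inside [NP your broken modern performance in no strange letter near Noor] (words 13–22), and no smaller constituent contains them both. Label: NP.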